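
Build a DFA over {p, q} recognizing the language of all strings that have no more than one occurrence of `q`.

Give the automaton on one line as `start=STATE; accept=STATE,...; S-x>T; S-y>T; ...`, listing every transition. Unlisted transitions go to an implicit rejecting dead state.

Only the number of `q`s matters, and only up to 2. Make a chain S0 → S1 → S2 advanced by each `q` (with S2 absorbing); every other symbol self-loops. The accepting set is {S0, S1}.
With 3 states:
        p   q  
>* S0   S0  S1 
 * S1   S1  S2 
   S2   S2  S2 
(> = start, * = accepting)

start=S0; accept=S0,S1; S0-p>S0; S0-q>S1; S1-p>S1; S1-q>S2; S2-p>S2; S2-q>S2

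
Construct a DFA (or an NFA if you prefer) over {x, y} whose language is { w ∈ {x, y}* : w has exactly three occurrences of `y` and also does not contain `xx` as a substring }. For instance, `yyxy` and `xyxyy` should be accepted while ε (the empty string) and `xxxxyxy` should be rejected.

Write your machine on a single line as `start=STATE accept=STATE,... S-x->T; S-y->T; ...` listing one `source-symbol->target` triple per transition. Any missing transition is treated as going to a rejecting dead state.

Build one automaton per condition and run them in lockstep. The first has 5 states tracking the count of `y`s, saturating at 4; the second has 3 states tracking partial matches of the forbidden pattern `xx`. A product state is a pair (one from each), accepting exactly when both do. Minimizing collapses redundant product states.
With 9 states:
       x  y 
>  A   B  C 
   B   D  C 
   C   E  F 
   D   D  D 
   E   D  F 
   F   G  H 
   G   D  H 
 * H   I  D 
 * I   D  D 
(> = start, * = accepting)

start=A; accept=H,I; A-x->B; A-y->C; B-x->D; B-y->C; C-x->E; C-y->F; D-x->D; D-y->D; E-x->D; E-y->F; F-x->G; F-y->H; G-x->D; G-y->H; H-x->I; H-y->D; I-x->D; I-y->D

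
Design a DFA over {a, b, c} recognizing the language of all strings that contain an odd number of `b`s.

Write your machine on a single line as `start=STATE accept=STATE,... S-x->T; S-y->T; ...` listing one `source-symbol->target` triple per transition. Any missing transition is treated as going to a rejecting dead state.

The only thing that matters is how many `b`s have appeared, reduced mod 2. Use one state per residue: S0 for 0, …, S1 for 1. Reading `b` moves to the next residue; anything else stays put. S1 is accepting.
With 2 states:
        a   b   c  
>  S0   S0  S1  S0 
 * S1   S1  S0  S1 
(> = start, * = accepting)

start=S0; accept=S1; S0-a->S0; S0-b->S1; S0-c->S0; S1-a->S1; S1-b->S0; S1-c->S1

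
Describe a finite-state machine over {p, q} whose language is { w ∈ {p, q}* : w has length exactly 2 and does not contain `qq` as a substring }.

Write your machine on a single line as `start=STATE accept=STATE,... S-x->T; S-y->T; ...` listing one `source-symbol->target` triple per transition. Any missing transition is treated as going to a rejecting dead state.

start=S0; accept=S3; S0-p->S1; S0-q->S2; S1-p->S3; S1-q->S3; S2-p->S3; S2-q->S4; S3-p->S4; S3-q->S4; S4-p->S4; S4-q->S4

Build one automaton per condition and run them in lockstep. The first has 4 states tracking the input length, saturating at 3; the second has 3 states tracking partial matches of the forbidden pattern `qq`. A product state is a pair (one from each), accepting exactly when both do. Equivalent product states are then merged.
5 states suffice.
        p   q  
>  S0   S1  S2 
   S1   S3  S3 
   S2   S3  S4 
 * S3   S4  S4 
   S4   S4  S4 
(> = start, * = accepting)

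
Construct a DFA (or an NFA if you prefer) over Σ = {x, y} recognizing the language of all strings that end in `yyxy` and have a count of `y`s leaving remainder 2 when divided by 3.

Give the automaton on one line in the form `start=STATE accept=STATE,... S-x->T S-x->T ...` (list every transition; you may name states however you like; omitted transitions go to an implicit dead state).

Handle the two conditions separately and then intersect. One (5 states) tracks how much of the suffix `yyxy` has currently been matched; the other (3 states) tracks the count of `y`s modulo 3. Each combined state is a pair, one component from each; accept when both components accept. After merging equivalent states the machine shrinks.
A 7-state machine:
        x   y  
>  S0   S0  S1 
   S1   S1  S2 
   S2   S2  S3 
   S3   S0  S4 
   S4   S5  S2 
   S5   S1  S6 
 * S6   S2  S3 
(> = start, * = accepting)

start=S0 accept=S6 S0-x->S0 S0-y->S1 S1-x->S1 S1-y->S2 S2-x->S2 S2-y->S3 S3-x->S0 S3-y->S4 S4-x->S5 S4-y->S2 S5-x->S1 S5-y->S6 S6-x->S2 S6-y->S3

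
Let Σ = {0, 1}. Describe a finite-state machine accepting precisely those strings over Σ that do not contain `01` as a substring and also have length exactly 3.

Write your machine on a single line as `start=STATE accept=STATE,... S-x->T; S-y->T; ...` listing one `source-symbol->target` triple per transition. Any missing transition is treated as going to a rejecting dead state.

Run two small machines in parallel and take their product. One (3 states) tracks partial matches of the forbidden pattern `01`; the other (5 states) tracks the input length, saturating at 4. Each combined state is a pair, one component from each; accept when both components accept. Equivalent product states are then merged.
A 7-state machine:
        0   1  
>  s0   s1  s2 
   s1   s3  s4 
   s2   s3  s5 
   s3   s6  s4 
   s4   s4  s4 
   s5   s6  s6 
 * s6   s4  s4 
(> = start, * = accepting)

start=s0; accept=s6; s0-0->s1; s0-1->s2; s1-0->s3; s1-1->s4; s2-0->s3; s2-1->s5; s3-0->s6; s3-1->s4; s4-0->s4; s4-1->s4; s5-0->s6; s5-1->s6; s6-0->s4; s6-1->s4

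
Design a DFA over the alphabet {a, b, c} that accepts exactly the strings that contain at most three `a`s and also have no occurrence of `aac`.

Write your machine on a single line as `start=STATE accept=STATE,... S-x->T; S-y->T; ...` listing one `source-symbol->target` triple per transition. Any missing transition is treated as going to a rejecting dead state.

start=q0; accept=q0,q1,q2,q3,q4,q5,q7,q9,q11; q0-a->q1; q0-b->q0; q0-c->q0; q1-a->q2; q1-b->q3; q1-c->q3; q2-a->q4; q2-b->q5; q2-c->q6; q3-a->q7; q3-b->q3; q3-c->q3; q4-a->q8; q4-b->q9; q4-c->q10; q5-a->q11; q5-b->q5; q5-c->q5; q6-a->q10; q6-b->q6; q6-c->q6; q7-a->q4; q7-b->q5; q7-c->q5; q8-a->q8; q8-b->q12; q8-c->q13; q9-a->q14; q9-b->q9; q9-c->q9; q10-a->q13; q10-b->q10; q10-c->q10; q11-a->q8; q11-b->q9; q11-c->q9; q12-a->q14; q12-b->q12; q12-c->q12; q13-a->q13; q13-b->q13; q13-c->q13; q14-a->q8; q14-b->q12; q14-c->q12

Handle the two conditions separately and then intersect. The first has 5 states tracking the count of `a`s, saturating at 4; the second has 4 states tracking partial matches of the forbidden pattern `aac`. A product state is a pair (one from each), accepting exactly when both do.
A 15-state machine:
          a    b    c  
>* q0     q1   q0   q0 
 * q1     q2   q3   q3 
 * q2     q4   q5   q6 
 * q3     q7   q3   q3 
 * q4     q8   q9  q10 
 * q5    q11   q5   q5 
   q6    q10   q6   q6 
 * q7     q4   q5   q5 
   q8     q8  q12  q13 
 * q9    q14   q9   q9 
   q10   q13  q10  q10 
 * q11    q8   q9   q9 
   q12   q14  q12  q12 
   q13   q13  q13  q13 
   q14    q8  q12  q12 
(> = start, * = accepting)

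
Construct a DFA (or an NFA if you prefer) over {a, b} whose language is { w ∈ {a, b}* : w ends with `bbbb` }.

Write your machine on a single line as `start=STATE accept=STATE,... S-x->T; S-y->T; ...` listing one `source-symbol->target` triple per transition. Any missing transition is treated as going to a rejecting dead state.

Let each state record the length of the longest suffix of the input read so far that is also a prefix of `bbbb`. s1 means the last symbol is `b`; s2 means the last 2 symbols are `bb`; s3 means the last 3 symbols are `bbb`; s4 means the last 4 symbols are `bbbb`. Accept only at s4, where the string currently ends in `bbbb`.
With 5 states:
        a   b  
>  s0   s0  s1 
   s1   s0  s2 
   s2   s0  s3 
   s3   s0  s4 
 * s4   s0  s4 
(> = start, * = accepting)

start=s0; accept=s4; s0-a->s0; s0-b->s1; s1-a->s0; s1-b->s2; s2-a->s0; s2-b->s3; s3-a->s0; s3-b->s4; s4-a->s0; s4-b->s4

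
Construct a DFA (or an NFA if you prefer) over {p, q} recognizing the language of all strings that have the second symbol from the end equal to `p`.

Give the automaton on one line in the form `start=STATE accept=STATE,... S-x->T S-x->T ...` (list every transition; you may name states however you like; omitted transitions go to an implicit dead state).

start=S0 accept=S3,S4 S0-p->S1 S0-q->S2 S1-p->S3 S1-q->S4 S2-p->S5 S2-q->S6 S3-p->S3 S3-q->S4 S4-p->S5 S4-q->S6 S5-p->S3 S5-q->S4 S6-p->S5 S6-q->S6

Because acceptance depends on a position counted from the end, the machine has to buffer the most recent 2 symbols. Make each state the string of the last up-to-2 symbols read; on input `x` shift the window left and append `x`. Accept when the buffered window has length 2 and begins with `p`.
7 states suffice.
        p   q  
>  S0   S1  S2 
   S1   S3  S4 
   S2   S5  S6 
 * S3   S3  S4 
 * S4   S5  S6 
   S5   S3  S4 
   S6   S5  S6 
(> = start, * = accepting)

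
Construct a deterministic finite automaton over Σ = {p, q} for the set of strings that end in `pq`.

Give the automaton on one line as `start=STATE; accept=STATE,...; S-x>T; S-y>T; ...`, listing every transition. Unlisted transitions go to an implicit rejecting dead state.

start=s0; accept=s2; s0-p>s1; s0-q>s0; s1-p>s1; s1-q>s2; s2-p>s1; s2-q>s0

Remember how much of `pq` the current input suffix matches. State s0 means no match yet; s1 means the last symbol is `p`; s2 means the last 2 symbols are `pq`. Only s2 accepts. On a mismatch, fall back to the longest proper suffix that is still a prefix of `pq`.
3 states suffice.
        p   q  
>  s0   s1  s0 
   s1   s1  s2 
 * s2   s1  s0 
(> = start, * = accepting)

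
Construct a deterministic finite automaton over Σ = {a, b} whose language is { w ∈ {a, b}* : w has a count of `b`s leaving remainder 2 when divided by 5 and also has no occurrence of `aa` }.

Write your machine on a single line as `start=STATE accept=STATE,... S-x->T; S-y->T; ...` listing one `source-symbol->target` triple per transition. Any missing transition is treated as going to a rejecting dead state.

start=s0; accept=s5,s6; s0-a->s1; s0-b->s2; s1-a->s3; s1-b->s2; s2-a->s4; s2-b->s5; s3-a->s3; s3-b->s3; s4-a->s3; s4-b->s5; s5-a->s6; s5-b->s7; s6-a->s3; s6-b->s7; s7-a->s8; s7-b->s9; s8-a->s3; s8-b->s9; s9-a->s10; s9-b->s0; s10-a->s3; s10-b->s0

Run two small machines in parallel and take their product. One (5 states) tracks the count of `b`s modulo 5; the other (3 states) tracks partial matches of the forbidden pattern `aa`. Each combined state is a pair, one component from each; accept when both components accept. After merging equivalent states the machine shrinks.
11 states suffice.
          a    b  
>  s0     s1   s2 
   s1     s3   s2 
   s2     s4   s5 
   s3     s3   s3 
   s4     s3   s5 
 * s5     s6   s7 
 * s6     s3   s7 
   s7     s8   s9 
   s8     s3   s9 
   s9    s10   s0 
   s10    s3   s0 
(> = start, * = accepting)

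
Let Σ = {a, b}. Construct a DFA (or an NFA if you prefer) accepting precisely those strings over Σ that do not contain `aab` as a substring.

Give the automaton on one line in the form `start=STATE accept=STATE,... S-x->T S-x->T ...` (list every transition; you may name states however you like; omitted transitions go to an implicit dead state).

start=s0 accept=s0,s1,s2 s0-a->s1 s0-b->s0 s1-a->s2 s1-b->s0 s2-a->s2 s2-b->s3 s3-a->s3 s3-b->s3

Track partial matches of the forbidden pattern `aab`. State s3 is a dead state reached once `aab` has occurred; every other state accepts. s0 means no part of `aab` is currently matched.
        a   b  
>* s0   s1  s0 
 * s1   s2  s0 
 * s2   s2  s3 
   s3   s3  s3 
(> = start, * = accepting)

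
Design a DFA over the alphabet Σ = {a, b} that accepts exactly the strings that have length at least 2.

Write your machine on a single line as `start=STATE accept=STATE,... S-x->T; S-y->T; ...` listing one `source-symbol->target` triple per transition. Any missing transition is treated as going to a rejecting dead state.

start=q0; accept=q2,q3; q0-a->q1; q0-b->q1; q1-a->q2; q1-b->q2; q2-a->q3; q2-b->q3; q3-a->q3; q3-b->q3

We only need to distinguish lengths 0, 1, …, 2, and '>2'. Chain q0 → q1 → q2 → q3 on every symbol, with q3 looping. Accepting states: {q2, q3}.
A 4-state machine:
        a   b  
>  q0   q1  q1 
   q1   q2  q2 
 * q2   q3  q3 
 * q3   q3  q3 
(> = start, * = accepting)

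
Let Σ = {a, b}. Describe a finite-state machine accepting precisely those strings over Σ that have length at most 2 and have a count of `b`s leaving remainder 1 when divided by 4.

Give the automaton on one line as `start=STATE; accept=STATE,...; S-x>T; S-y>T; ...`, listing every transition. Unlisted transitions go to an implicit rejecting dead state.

start=s0; accept=s2,s4; s0-a>s1; s0-b>s2; s1-a>s3; s1-b>s4; s2-a>s4; s2-b>s5; s3-a>s6; s3-b>s7; s4-a>s7; s4-b>s8; s5-a>s8; s5-b>s9; s6-a>s6; s6-b>s7; s7-a>s7; s7-b>s8; s8-a>s8; s8-b>s9; s9-a>s9; s9-b>s6

Build one automaton per condition and run them in lockstep. One (4 states) tracks the input length, saturating at 3; the other (4 states) tracks the count of `b`s modulo 4. Each combined state is a pair, one component from each; accept when both components accept.
        a   b  
>  s0   s1  s2 
   s1   s3  s4 
 * s2   s4  s5 
   s3   s6  s7 
 * s4   s7  s8 
   s5   s8  s9 
   s6   s6  s7 
   s7   s7  s8 
   s8   s8  s9 
   s9   s9  s6 
(> = start, * = accepting)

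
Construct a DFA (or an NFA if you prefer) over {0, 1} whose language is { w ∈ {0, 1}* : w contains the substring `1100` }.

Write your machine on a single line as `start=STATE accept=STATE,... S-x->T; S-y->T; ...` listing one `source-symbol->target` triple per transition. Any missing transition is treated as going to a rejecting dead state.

Track how much of `1100` has been matched so far: state S0 is no progress, S4 is the absorbing accept state reached once `1100` has occurred. Intermediate states record partial matches; on a mismatch, fall back to the longest reusable overlap.
        0   1  
>  S0   S0  S1 
   S1   S0  S2 
   S2   S3  S2 
   S3   S4  S1 
 * S4   S4  S4 
(> = start, * = accepting)

start=S0; accept=S4; S0-0->S0; S0-1->S1; S1-0->S0; S1-1->S2; S2-0->S3; S2-1->S2; S3-0->S4; S3-1->S1; S4-0->S4; S4-1->S4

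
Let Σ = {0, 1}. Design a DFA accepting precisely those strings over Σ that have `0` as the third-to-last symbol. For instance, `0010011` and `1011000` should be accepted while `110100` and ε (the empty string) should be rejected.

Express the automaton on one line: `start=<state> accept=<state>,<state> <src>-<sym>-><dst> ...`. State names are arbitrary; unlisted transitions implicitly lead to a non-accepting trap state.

Because acceptance depends on a position counted from the end, the machine has to buffer the most recent 3 symbols. Make each state the string of the last up-to-3 symbols read; on input `x` shift the window left and append `x`. Accept when the buffered window has length 3 and begins with `0`.
With 15 states:
          0    1  
>  S0     S1   S2 
   S1     S3   S4 
   S2     S5   S6 
   S3     S7   S8 
   S4     S9  S10 
   S5    S11  S12 
   S6    S13  S14 
 * S7     S7   S8 
 * S8     S9  S10 
 * S9    S11  S12 
 * S10   S13  S14 
   S11    S7   S8 
   S12    S9  S10 
   S13   S11  S12 
   S14   S13  S14 
(> = start, * = accepting)

start=S0 accept=S7,S8,S9,S10 S0-0->S1 S0-1->S2 S1-0->S3 S1-1->S4 S2-0->S5 S2-1->S6 S3-0->S7 S3-1->S8 S4-0->S9 S4-1->S10 S5-0->S11 S5-1->S12 S6-0->S13 S6-1->S14 S7-0->S7 S7-1->S8 S8-0->S9 S8-1->S10 S9-0->S11 S9-1->S12 S10-0->S13 S10-1->S14 S11-0->S7 S11-1->S8 S12-0->S9 S12-1->S10 S13-0->S11 S13-1->S12 S14-0->S13 S14-1->S14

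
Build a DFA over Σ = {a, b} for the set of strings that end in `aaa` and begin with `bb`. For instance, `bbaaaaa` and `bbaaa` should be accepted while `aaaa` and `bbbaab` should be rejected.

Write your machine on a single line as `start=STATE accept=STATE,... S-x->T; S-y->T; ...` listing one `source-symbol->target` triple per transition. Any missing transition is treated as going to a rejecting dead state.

Run two small machines in parallel and take their product. The first has 4 states tracking how much of the suffix `aaa` has currently been matched; the second has 4 states tracking whether the input so far still matches the prefix `bb`. A product state is a pair (one from each), accepting exactly when both do. Minimizing collapses redundant product states.
        a   b  
>  s0   s1  s2 
   s1   s1  s1 
   s2   s1  s3 
   s3   s4  s3 
   s4   s5  s3 
   s5   s6  s3 
 * s6   s6  s3 
(> = start, * = accepting)

start=s0; accept=s6; s0-a->s1; s0-b->s2; s1-a->s1; s1-b->s1; s2-a->s1; s2-b->s3; s3-a->s4; s3-b->s3; s4-a->s5; s4-b->s3; s5-a->s6; s5-b->s3; s6-a->s6; s6-b->s3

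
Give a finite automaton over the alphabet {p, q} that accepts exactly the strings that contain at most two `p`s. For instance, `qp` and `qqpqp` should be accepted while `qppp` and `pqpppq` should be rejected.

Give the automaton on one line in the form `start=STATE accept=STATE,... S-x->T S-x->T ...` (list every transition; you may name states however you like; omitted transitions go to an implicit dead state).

start=s0 accept=s0,s1,s2 s0-p->s1 s0-q->s0 s1-p->s2 s1-q->s1 s2-p->s3 s2-q->s2 s3-p->s3 s3-q->s3

Only the number of `p`s matters, and only up to 3. Make a chain s0 → s1 → s2 → s3 advanced by each `p` (with s3 absorbing); every other symbol self-loops. The accepting set is {s0, s1, s2}.
With 4 states:
        p   q  
>* s0   s1  s0 
 * s1   s2  s1 
 * s2   s3  s2 
   s3   s3  s3 
(> = start, * = accepting)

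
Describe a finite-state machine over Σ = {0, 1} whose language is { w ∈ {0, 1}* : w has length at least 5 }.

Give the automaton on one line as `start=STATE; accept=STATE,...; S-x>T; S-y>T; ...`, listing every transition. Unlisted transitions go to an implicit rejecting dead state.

Count input length up to 6: every symbol moves from A toward G, which means 'more than 5' and absorbs. Accept from {F, G}.
       0  1 
>  A   B  B 
   B   C  C 
   C   D  D 
   D   E  E 
   E   F  F 
 * F   G  G 
 * G   G  G 
(> = start, * = accepting)

start=A; accept=F,G; A-0>B; A-1>B; B-0>C; B-1>C; C-0>D; C-1>D; D-0>E; D-1>E; E-0>F; E-1>F; F-0>G; F-1>G; G-0>G; G-1>G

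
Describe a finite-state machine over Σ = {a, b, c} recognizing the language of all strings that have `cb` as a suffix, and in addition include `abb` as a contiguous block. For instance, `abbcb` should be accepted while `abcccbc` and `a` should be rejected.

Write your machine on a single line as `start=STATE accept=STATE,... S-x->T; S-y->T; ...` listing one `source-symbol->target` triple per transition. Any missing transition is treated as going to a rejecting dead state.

start=q0; accept=q5; q0-a->q1; q0-b->q0; q0-c->q0; q1-a->q1; q1-b->q2; q1-c->q0; q2-a->q1; q2-b->q3; q2-c->q0; q3-a->q3; q3-b->q3; q3-c->q4; q4-a->q3; q4-b->q5; q4-c->q4; q5-a->q3; q5-b->q3; q5-c->q4

Run two small machines in parallel and take their product. One (3 states) tracks how much of the suffix `cb` has currently been matched; the other (4 states) tracks whether and how much of `abb` has been seen. Each combined state is a pair, one component from each; accept when both components accept. After merging equivalent states the machine shrinks.
        a   b   c  
>  q0   q1  q0  q0 
   q1   q1  q2  q0 
   q2   q1  q3  q0 
   q3   q3  q3  q4 
   q4   q3  q5  q4 
 * q5   q3  q3  q4 
(> = start, * = accepting)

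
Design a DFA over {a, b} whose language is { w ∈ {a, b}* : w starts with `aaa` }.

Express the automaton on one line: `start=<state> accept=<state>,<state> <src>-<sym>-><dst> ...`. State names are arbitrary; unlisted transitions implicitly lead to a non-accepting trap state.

Check the first 3 symbols one by one: s0 through s2 record how many have matched `aaa` so far; any wrong symbol goes to the dead state s4. After all 3 match we enter the accepting sink s3.
A 5-state machine:
        a   b  
>  s0   s1  s4 
   s1   s2  s4 
   s2   s3  s4 
 * s3   s3  s3 
   s4   s4  s4 
(> = start, * = accepting)

start=s0 accept=s3 s0-a->s1 s0-b->s4 s1-a->s2 s1-b->s4 s2-a->s3 s2-b->s4 s3-a->s3 s3-b->s3 s4-a->s4 s4-b->s4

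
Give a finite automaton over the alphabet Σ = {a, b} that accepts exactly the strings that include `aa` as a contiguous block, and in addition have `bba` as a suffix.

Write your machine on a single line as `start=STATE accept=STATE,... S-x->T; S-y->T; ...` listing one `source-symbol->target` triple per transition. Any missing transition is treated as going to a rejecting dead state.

start=q0; accept=q8; q0-a->q1; q0-b->q2; q1-a->q3; q1-b->q2; q2-a->q1; q2-b->q4; q3-a->q3; q3-b->q5; q4-a->q6; q4-b->q4; q5-a->q3; q5-b->q7; q6-a->q3; q6-b->q2; q7-a->q8; q7-b->q7; q8-a->q3; q8-b->q5

Build one automaton per condition and run them in lockstep. The first has 3 states tracking whether and how much of `aa` has been seen; the second has 4 states tracking how much of the suffix `bba` has currently been matched. A product state is a pair (one from each), accepting exactly when both do.
A 9-state machine:
        a   b  
>  q0   q1  q2 
   q1   q3  q2 
   q2   q1  q4 
   q3   q3  q5 
   q4   q6  q4 
   q5   q3  q7 
   q6   q3  q2 
   q7   q8  q7 
 * q8   q3  q5 
(> = start, * = accepting)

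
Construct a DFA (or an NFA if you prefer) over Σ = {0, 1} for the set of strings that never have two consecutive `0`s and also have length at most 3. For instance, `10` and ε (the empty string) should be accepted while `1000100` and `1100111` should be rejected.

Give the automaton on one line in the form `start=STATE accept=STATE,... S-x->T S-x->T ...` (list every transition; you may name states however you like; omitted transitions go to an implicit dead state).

start=A accept=A,B,C,E,F,G A-0->B A-1->C B-0->D B-1->E C-0->F C-1->E D-0->D D-1->D E-0->G E-1->G F-0->D F-1->G G-0->D G-1->D

Handle the two conditions separately and then intersect. One (3 states) tracks partial matches of the forbidden pattern `00`; the other (5 states) tracks the input length, saturating at 4. Each combined state is a pair, one component from each; accept when both components accept. After merging equivalent states the machine shrinks.
A 7-state machine:
       0  1 
>* A   B  C 
 * B   D  E 
 * C   F  E 
   D   D  D 
 * E   G  G 
 * F   D  G 
 * G   D  D 
(> = start, * = accepting)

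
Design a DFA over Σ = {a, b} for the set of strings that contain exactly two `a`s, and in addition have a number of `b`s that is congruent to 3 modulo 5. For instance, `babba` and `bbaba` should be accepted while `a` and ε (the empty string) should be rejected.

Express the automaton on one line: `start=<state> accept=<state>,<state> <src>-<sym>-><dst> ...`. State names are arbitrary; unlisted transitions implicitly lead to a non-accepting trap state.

start=S0 accept=S15 S0-a->S1 S0-b->S2 S1-a->S3 S1-b->S4 S2-a->S4 S2-b->S5 S3-a->S6 S3-b->S7 S4-a->S7 S4-b->S8 S5-a->S8 S5-b->S9 S6-a->S6 S6-b->S10 S7-a->S10 S7-b->S11 S8-a->S11 S8-b->S12 S9-a->S12 S9-b->S13 S10-a->S10 S10-b->S14 S11-a->S14 S11-b->S15 S12-a->S15 S12-b->S16 S13-a->S16 S13-b->S0 S14-a->S14 S14-b->S17 S15-a->S17 S15-b->S18 S16-a->S18 S16-b->S1 S17-a->S17 S17-b->S19 S18-a->S19 S18-b->S3 S19-a->S19 S19-b->S6

Build one automaton per condition and run them in lockstep. The first has 4 states tracking the count of `a`s, saturating at 3; the second has 5 states tracking the count of `b`s modulo 5. A product state is a pair (one from each), accepting exactly when both do.
          a    b  
>  S0     S1   S2 
   S1     S3   S4 
   S2     S4   S5 
   S3     S6   S7 
   S4     S7   S8 
   S5     S8   S9 
   S6     S6  S10 
   S7    S10  S11 
   S8    S11  S12 
   S9    S12  S13 
   S10   S10  S14 
   S11   S14  S15 
   S12   S15  S16 
   S13   S16   S0 
   S14   S14  S17 
 * S15   S17  S18 
   S16   S18   S1 
   S17   S17  S19 
   S18   S19   S3 
   S19   S19   S6 
(> = start, * = accepting)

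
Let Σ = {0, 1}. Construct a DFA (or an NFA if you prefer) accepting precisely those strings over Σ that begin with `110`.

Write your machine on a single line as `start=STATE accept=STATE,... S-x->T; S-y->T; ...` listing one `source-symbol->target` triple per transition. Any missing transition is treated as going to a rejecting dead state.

start=S0; accept=S3; S0-0->S4; S0-1->S1; S1-0->S4; S1-1->S2; S2-0->S3; S2-1->S4; S3-0->S3; S3-1->S3; S4-0->S4; S4-1->S4

Walk along `110` while the input agrees: from S0 take `1` to S1, and so on. Any deviation drops to the rejecting sink S4. Once S3 is reached the prefix is confirmed and every continuation is accepted.
With 5 states:
        0   1  
>  S0   S4  S1 
   S1   S4  S2 
   S2   S3  S4 
 * S3   S3  S3 
   S4   S4  S4 
(> = start, * = accepting)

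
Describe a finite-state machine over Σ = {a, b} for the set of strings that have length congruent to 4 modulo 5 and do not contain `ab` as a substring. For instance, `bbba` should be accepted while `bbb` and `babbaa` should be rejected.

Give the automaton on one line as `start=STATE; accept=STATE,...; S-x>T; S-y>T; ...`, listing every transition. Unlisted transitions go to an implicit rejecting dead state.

Build one automaton per condition and run them in lockstep. One (5 states) tracks the input length modulo 5; the other (3 states) tracks partial matches of the forbidden pattern `ab`. Each combined state is a pair, one component from each; accept when both components accept. Equivalent product states are then merged.
With 11 states:
          a    b  
>  q0     q1   q2 
   q1     q3   q4 
   q2     q3   q5 
   q3     q6   q4 
   q4     q4   q4 
   q5     q6   q7 
   q6     q8   q4 
   q7     q8   q9 
 * q8    q10   q4 
 * q9    q10   q0 
   q10    q1   q4 
(> = start, * = accepting)

start=q0; accept=q8,q9; q0-a>q1; q0-b>q2; q1-a>q3; q1-b>q4; q2-a>q3; q2-b>q5; q3-a>q6; q3-b>q4; q4-a>q4; q4-b>q4; q5-a>q6; q5-b>q7; q6-a>q8; q6-b>q4; q7-a>q8; q7-b>q9; q8-a>q10; q8-b>q4; q9-a>q10; q9-b>q0; q10-a>q1; q10-b>q4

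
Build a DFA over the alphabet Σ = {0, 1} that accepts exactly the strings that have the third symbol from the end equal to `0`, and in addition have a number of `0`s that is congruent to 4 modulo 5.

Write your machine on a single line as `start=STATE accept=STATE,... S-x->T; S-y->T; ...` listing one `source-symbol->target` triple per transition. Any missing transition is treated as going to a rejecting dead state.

Handle the two conditions separately and then intersect. One (15 states) tracks the last 3 symbols read; the other (5 states) tracks the count of `0`s modulo 5. Each combined state is a pair, one component from each; accept when both components accept. Minimizing collapses redundant product states.
A 16-state machine:
          0    1  
>  s0     s1   s0 
   s1     s2   s1 
   s2     s3   s4 
   s3     s5   s6 
   s4     s7   s4 
 * s5     s0   s8 
   s6     s9  s10 
   s7    s11   s6 
 * s8     s0  s12 
 * s9     s0  s13 
   s10   s14  s10 
   s11    s0   s8 
 * s12    s0  s15 
   s13    s0  s12 
   s14    s0  s13 
   s15    s0  s15 
(> = start, * = accepting)

start=s0; accept=s5,s8,s9,s12; s0-0->s1; s0-1->s0; s1-0->s2; s1-1->s1; s2-0->s3; s2-1->s4; s3-0->s5; s3-1->s6; s4-0->s7; s4-1->s4; s5-0->s0; s5-1->s8; s6-0->s9; s6-1->s10; s7-0->s11; s7-1->s6; s8-0->s0; s8-1->s12; s9-0->s0; s9-1->s13; s10-0->s14; s10-1->s10; s11-0->s0; s11-1->s8; s12-0->s0; s12-1->s15; s13-0->s0; s13-1->s12; s14-0->s0; s14-1->s13; s15-0->s0; s15-1->s15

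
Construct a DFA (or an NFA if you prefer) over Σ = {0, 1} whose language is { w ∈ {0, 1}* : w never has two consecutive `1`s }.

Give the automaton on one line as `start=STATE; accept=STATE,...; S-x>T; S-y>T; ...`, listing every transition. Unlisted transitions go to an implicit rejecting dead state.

Track partial matches of the forbidden pattern `11`. State C is a dead state reached once `11` has occurred; every other state accepts. A means no part of `11` is currently matched.
A 3-state machine:
       0  1 
>* A   A  B 
 * B   A  C 
   C   C  C 
(> = start, * = accepting)

start=A; accept=A,B; A-0>A; A-1>B; B-0>A; B-1>C; C-0>C; C-1>C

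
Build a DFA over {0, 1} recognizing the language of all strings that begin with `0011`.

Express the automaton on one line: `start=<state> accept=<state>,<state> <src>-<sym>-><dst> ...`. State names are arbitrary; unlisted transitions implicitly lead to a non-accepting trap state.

start=S0 accept=S4 S0-0->S1 S0-1->S5 S1-0->S2 S1-1->S5 S2-0->S5 S2-1->S3 S3-0->S5 S3-1->S4 S4-0->S4 S4-1->S4 S5-0->S5 S5-1->S5

Walk along `0011` while the input agrees: from S0 take `0` to S1, and so on. Any deviation drops to the rejecting sink S5. Once S4 is reached the prefix is confirmed and every continuation is accepted.
        0   1  
>  S0   S1  S5 
   S1   S2  S5 
   S2   S5  S3 
   S3   S5  S4 
 * S4   S4  S4 
   S5   S5  S5 
(> = start, * = accepting)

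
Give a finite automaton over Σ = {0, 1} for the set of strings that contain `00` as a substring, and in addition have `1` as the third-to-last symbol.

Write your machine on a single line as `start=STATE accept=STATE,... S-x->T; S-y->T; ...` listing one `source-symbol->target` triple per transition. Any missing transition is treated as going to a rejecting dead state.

start=q0; accept=q11,q17,q18,q19; q0-0->q1; q0-1->q2; q1-0->q3; q1-1->q4; q2-0->q5; q2-1->q6; q3-0->q7; q3-1->q8; q4-0->q9; q4-1->q10; q5-0->q11; q5-1->q12; q6-0->q13; q6-1->q14; q7-0->q7; q7-1->q8; q8-0->q15; q8-1->q16; q9-0->q11; q9-1->q12; q10-0->q13; q10-1->q14; q11-0->q7; q11-1->q8; q12-0->q9; q12-1->q10; q13-0->q11; q13-1->q12; q14-0->q13; q14-1->q14; q15-0->q11; q15-1->q17; q16-0->q18; q16-1->q19; q17-0->q15; q17-1->q16; q18-0->q11; q18-1->q17; q19-0->q18; q19-1->q19

Handle the two conditions separately and then intersect. The first has 3 states tracking whether and how much of `00` has been seen; the second has 15 states tracking the last 3 symbols read. A product state is a pair (one from each), accepting exactly when both do.
20 states suffice.
          0    1  
>  q0     q1   q2 
   q1     q3   q4 
   q2     q5   q6 
   q3     q7   q8 
   q4     q9  q10 
   q5    q11  q12 
   q6    q13  q14 
   q7     q7   q8 
   q8    q15  q16 
   q9    q11  q12 
   q10   q13  q14 
 * q11    q7   q8 
   q12    q9  q10 
   q13   q11  q12 
   q14   q13  q14 
   q15   q11  q17 
   q16   q18  q19 
 * q17   q15  q16 
 * q18   q11  q17 
 * q19   q18  q19 
(> = start, * = accepting)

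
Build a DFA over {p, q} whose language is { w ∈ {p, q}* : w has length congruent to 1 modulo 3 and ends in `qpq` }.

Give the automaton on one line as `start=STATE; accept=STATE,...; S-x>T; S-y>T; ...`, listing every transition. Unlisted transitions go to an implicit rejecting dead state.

start=A; accept=F; A-p>B; A-q>B; B-p>C; B-q>D; C-p>A; C-q>A; D-p>E; D-q>A; E-p>B; E-q>F; F-p>C; F-q>D

Build one automaton per condition and run them in lockstep. The first has 3 states tracking the input length modulo 3; the second has 4 states tracking how much of the suffix `qpq` has currently been matched. A product state is a pair (one from each), accepting exactly when both do. After merging equivalent states the machine shrinks.
With 6 states:
       p  q 
>  A   B  B 
   B   C  D 
   C   A  A 
   D   E  A 
   E   B  F 
 * F   C  D 
(> = start, * = accepting)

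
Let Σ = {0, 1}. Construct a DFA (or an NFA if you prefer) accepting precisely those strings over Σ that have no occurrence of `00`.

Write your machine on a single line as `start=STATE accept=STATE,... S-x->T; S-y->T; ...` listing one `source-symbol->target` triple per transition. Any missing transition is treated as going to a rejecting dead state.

start=A; accept=A,B; A-0->B; A-1->A; B-0->C; B-1->A; C-0->C; C-1->C

Track partial matches of the forbidden pattern `00`. State C is a dead state reached once `00` has occurred; every other state accepts. A means no part of `00` is currently matched.
3 states suffice.
       0  1 
>* A   B  A 
 * B   C  A 
   C   C  C 
(> = start, * = accepting)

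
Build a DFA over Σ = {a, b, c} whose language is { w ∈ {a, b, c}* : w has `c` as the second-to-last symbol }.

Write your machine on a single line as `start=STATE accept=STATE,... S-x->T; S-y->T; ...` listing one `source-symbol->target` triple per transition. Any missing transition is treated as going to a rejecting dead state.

start=S0; accept=S10,S11,S12; S0-a->S1; S0-b->S2; S0-c->S3; S1-a->S4; S1-b->S5; S1-c->S6; S2-a->S7; S2-b->S8; S2-c->S9; S3-a->S10; S3-b->S11; S3-c->S12; S4-a->S4; S4-b->S5; S4-c->S6; S5-a->S7; S5-b->S8; S5-c->S9; S6-a->S10; S6-b->S11; S6-c->S12; S7-a->S4; S7-b->S5; S7-c->S6; S8-a->S7; S8-b->S8; S8-c->S9; S9-a->S10; S9-b->S11; S9-c->S12; S10-a->S4; S10-b->S5; S10-c->S6; S11-a->S7; S11-b->S8; S11-c->S9; S12-a->S10; S12-b->S11; S12-c->S12

A DFA must remember the last 2 symbols (since which symbol is second-to-last isn't known until the input ends). Use one state per possible window of the last ≤2 symbols; accept from those whose window starts with `c`.
          a    b    c  
>  S0     S1   S2   S3 
   S1     S4   S5   S6 
   S2     S7   S8   S9 
   S3    S10  S11  S12 
   S4     S4   S5   S6 
   S5     S7   S8   S9 
   S6    S10  S11  S12 
   S7     S4   S5   S6 
   S8     S7   S8   S9 
   S9    S10  S11  S12 
 * S10    S4   S5   S6 
 * S11    S7   S8   S9 
 * S12   S10  S11  S12 
(> = start, * = accepting)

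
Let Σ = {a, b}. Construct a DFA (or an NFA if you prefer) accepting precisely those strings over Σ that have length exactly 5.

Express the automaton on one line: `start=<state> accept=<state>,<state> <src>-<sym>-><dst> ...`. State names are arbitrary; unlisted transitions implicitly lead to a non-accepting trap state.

start=q0 accept=q5 q0-a->q1 q0-b->q1 q1-a->q2 q1-b->q2 q2-a->q3 q2-b->q3 q3-a->q4 q3-b->q4 q4-a->q5 q4-b->q5 q5-a->q6 q5-b->q6 q6-a->q6 q6-b->q6

We only need to distinguish lengths 0, 1, …, 5, and '>5'. Chain q0 → q1 → q2 → q3 → q4 → q5 → q6 on every symbol, with q6 looping. Accepting states: {q5}.
A 7-state machine:
        a   b  
>  q0   q1  q1 
   q1   q2  q2 
   q2   q3  q3 
   q3   q4  q4 
   q4   q5  q5 
 * q5   q6  q6 
   q6   q6  q6 
(> = start, * = accepting)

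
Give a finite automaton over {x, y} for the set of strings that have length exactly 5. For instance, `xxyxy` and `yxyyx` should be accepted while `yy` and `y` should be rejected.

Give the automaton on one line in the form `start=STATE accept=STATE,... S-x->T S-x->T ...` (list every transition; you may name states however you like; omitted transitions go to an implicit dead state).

start=q0 accept=q5 q0-x->q1 q0-y->q1 q1-x->q2 q1-y->q2 q2-x->q3 q2-y->q3 q3-x->q4 q3-y->q4 q4-x->q5 q4-y->q5 q5-x->q6 q5-y->q6 q6-x->q6 q6-y->q6

Count input length up to 6: every symbol moves from q0 toward q6, which means 'more than 5' and absorbs. Accept from {q5}.
        x   y  
>  q0   q1  q1 
   q1   q2  q2 
   q2   q3  q3 
   q3   q4  q4 
   q4   q5  q5 
 * q5   q6  q6 
   q6   q6  q6 
(> = start, * = accepting)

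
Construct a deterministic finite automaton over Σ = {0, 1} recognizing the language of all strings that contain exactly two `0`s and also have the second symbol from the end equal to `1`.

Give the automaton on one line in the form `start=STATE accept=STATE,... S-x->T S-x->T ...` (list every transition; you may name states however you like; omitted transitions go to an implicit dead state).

start=s0 accept=s9,s13 s0-0->s1 s0-1->s2 s1-0->s3 s1-1->s4 s2-0->s5 s2-1->s6 s3-0->s7 s3-1->s8 s4-0->s9 s4-1->s10 s5-0->s3 s5-1->s4 s6-0->s5 s6-1->s6 s7-0->s7 s7-1->s11 s8-0->s12 s8-1->s13 s9-0->s7 s9-1->s8 s10-0->s9 s10-1->s10 s11-0->s12 s11-1->s14 s12-0->s7 s12-1->s11 s13-0->s12 s13-1->s13 s14-0->s12 s14-1->s14

Handle the two conditions separately and then intersect. One (4 states) tracks the count of `0`s, saturating at 3; the other (7 states) tracks the last 2 symbols read. Each combined state is a pair, one component from each; accept when both components accept.
          0    1  
>  s0     s1   s2 
   s1     s3   s4 
   s2     s5   s6 
   s3     s7   s8 
   s4     s9  s10 
   s5     s3   s4 
   s6     s5   s6 
   s7     s7  s11 
   s8    s12  s13 
 * s9     s7   s8 
   s10    s9  s10 
   s11   s12  s14 
   s12    s7  s11 
 * s13   s12  s13 
   s14   s12  s14 
(> = start, * = accepting)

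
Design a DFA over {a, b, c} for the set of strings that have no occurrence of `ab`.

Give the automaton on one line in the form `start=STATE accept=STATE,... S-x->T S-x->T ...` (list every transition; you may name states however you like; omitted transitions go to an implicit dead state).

start=S0 accept=S0,S1 S0-a->S1 S0-b->S0 S0-c->S0 S1-a->S1 S1-b->S2 S1-c->S0 S2-a->S2 S2-b->S2 S2-c->S2

Track partial matches of the forbidden pattern `ab`. State S2 is a dead state reached once `ab` has occurred; every other state accepts. S0 means no part of `ab` is currently matched.
With 3 states:
        a   b   c  
>* S0   S1  S0  S0 
 * S1   S1  S2  S0 
   S2   S2  S2  S2 
(> = start, * = accepting)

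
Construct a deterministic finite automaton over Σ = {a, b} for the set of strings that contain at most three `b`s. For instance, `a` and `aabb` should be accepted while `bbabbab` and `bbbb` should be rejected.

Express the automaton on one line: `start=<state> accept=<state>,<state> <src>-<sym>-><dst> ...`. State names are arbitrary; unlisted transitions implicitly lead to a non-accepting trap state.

start=S0 accept=S0,S1,S2,S3 S0-a->S0 S0-b->S1 S1-a->S1 S1-b->S2 S2-a->S2 S2-b->S3 S3-a->S3 S3-b->S4 S4-a->S4 S4-b->S4

Only the number of `b`s matters, and only up to 4. Make a chain S0 → S1 → S2 → S3 → S4 advanced by each `b` (with S4 absorbing); every other symbol self-loops. The accepting set is {S0, S1, S2, S3}.
        a   b  
>* S0   S0  S1 
 * S1   S1  S2 
 * S2   S2  S3 
 * S3   S3  S4 
   S4   S4  S4 
(> = start, * = accepting)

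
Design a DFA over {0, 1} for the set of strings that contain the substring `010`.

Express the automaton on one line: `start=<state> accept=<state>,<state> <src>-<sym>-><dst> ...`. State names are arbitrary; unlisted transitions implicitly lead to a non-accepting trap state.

Track how much of `010` has been matched so far: state q0 is no progress, q3 is the absorbing accept state reached once `010` has occurred. Intermediate states record partial matches; on a mismatch, fall back to the longest reusable overlap.
A 4-state machine:
        0   1  
>  q0   q1  q0 
   q1   q1  q2 
   q2   q3  q0 
 * q3   q3  q3 
(> = start, * = accepting)

start=q0 accept=q3 q0-0->q1 q0-1->q0 q1-0->q1 q1-1->q2 q2-0->q3 q2-1->q0 q3-0->q3 q3-1->q3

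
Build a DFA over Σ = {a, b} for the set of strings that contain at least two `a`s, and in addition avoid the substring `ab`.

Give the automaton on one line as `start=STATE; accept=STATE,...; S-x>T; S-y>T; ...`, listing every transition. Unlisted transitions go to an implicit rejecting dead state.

Build one automaton per condition and run them in lockstep. The first has 4 states tracking the count of `a`s, saturating at 3; the second has 3 states tracking partial matches of the forbidden pattern `ab`. A product state is a pair (one from each), accepting exactly when both do.
7 states suffice.
        a   b  
>  S0   S1  S0 
   S1   S2  S3 
 * S2   S4  S5 
   S3   S5  S3 
 * S4   S4  S6 
   S5   S6  S5 
   S6   S6  S6 
(> = start, * = accepting)

start=S0; accept=S2,S4; S0-a>S1; S0-b>S0; S1-a>S2; S1-b>S3; S2-a>S4; S2-b>S5; S3-a>S5; S3-b>S3; S4-a>S4; S4-b>S6; S5-a>S6; S5-b>S5; S6-a>S6; S6-b>S6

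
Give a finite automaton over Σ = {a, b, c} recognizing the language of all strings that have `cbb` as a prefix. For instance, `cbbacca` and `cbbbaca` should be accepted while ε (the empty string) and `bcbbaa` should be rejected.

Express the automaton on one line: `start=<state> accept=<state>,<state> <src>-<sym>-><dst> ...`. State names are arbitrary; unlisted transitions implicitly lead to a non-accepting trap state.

start=q0 accept=q3 q0-a->q4 q0-b->q4 q0-c->q1 q1-a->q4 q1-b->q2 q1-c->q4 q2-a->q4 q2-b->q3 q2-c->q4 q3-a->q3 q3-b->q3 q3-c->q3 q4-a->q4 q4-b->q4 q4-c->q4

Walk along `cbb` while the input agrees: from q0 take `c` to q1, and so on. Any deviation drops to the rejecting sink q4. Once q3 is reached the prefix is confirmed and every continuation is accepted.
5 states suffice.
        a   b   c  
>  q0   q4  q4  q1 
   q1   q4  q2  q4 
   q2   q4  q3  q4 
 * q3   q3  q3  q3 
   q4   q4  q4  q4 
(> = start, * = accepting)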